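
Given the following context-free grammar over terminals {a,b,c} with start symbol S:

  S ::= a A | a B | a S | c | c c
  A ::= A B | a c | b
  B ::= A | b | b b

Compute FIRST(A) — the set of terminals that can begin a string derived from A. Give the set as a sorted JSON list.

Compute FIRST by fixpoint:
[1]
  A via A→a c: +{a}
  A via A→b: +{b}
  B via B→A: +{a,b}
  S via S→a A: +{a}
  S via S→c: +{c}
  FIRST[S]={a,c}  FIRST[A]={a,b}  FIRST[B]={a,b}
[2] (no change)
  FIRST[S]={a,c}  FIRST[A]={a,b}  FIRST[B]={a,b}

FIRST(A) = ["a", "b"]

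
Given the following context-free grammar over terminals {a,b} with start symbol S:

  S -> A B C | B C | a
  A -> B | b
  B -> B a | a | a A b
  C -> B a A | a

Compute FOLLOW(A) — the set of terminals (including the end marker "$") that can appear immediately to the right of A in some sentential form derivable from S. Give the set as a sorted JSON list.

Compute FIRST by fixpoint:
[1]
  A via A→b: +{b}
  B via B→a: +{a}
  C via C→B a A: +{a}
  S via S→A B C: +{b}
  S via S→B C: +{a}
  FIRST(S)={a,b}  FIRST(A)={b}  FIRST(B)={a}  FIRST(C)={a}
[2]
  A via A→B: +{a}
  FIRST(S)={a,b}  FIRST(A)={a,b}  FIRST(B)={a}  FIRST(C)={a}
[3] — fixpoint
  FIRST(S)={a,b}  FIRST(A)={a,b}  FIRST(B)={a}  FIRST(C)={a}

Compute FOLLOW by fixpoint:
FOLLOW(S) := {$}
round 1:
  B→B a: FOLLOW(B) ⊇ FIRST(a) = {a}; new: +{a}
  B→a A b: FOLLOW(A) ⊇ FIRST(b) = {b}; new: +{b}
  S→A B C: FOLLOW(A) ⊇ FIRST(B) = {a}; new: +{a}
  S→A B C: FOLLOW(C) ⊇ FOLLOW(S) ⊇ {$}; new: +{$}
  S: {$}  A: {a,b}  B: {a}  C: {$}
round 2:
  A→B: FOLLOW(B) ⊇ FOLLOW(A) ⊇ {a,b}; new: +{b}
  C→B a A: FOLLOW(A) ⊇ FOLLOW(C) ⊇ {$}; new: +{$}
  S: {$}  A: {$,a,b}  B: {a,b}  C: {$}
round 3:
  A→B: FOLLOW(B) ⊇ FOLLOW(A) ⊇ {$,a,b}; new: +{$}
  S: {$}  A: {$,a,b}  B: {$,a,b}  C: {$}
round 4: — fixpoint
  S: {$}  A: {$,a,b}  B: {$,a,b}  C: {$}

FOLLOW(A) = ["$", "a", "b"]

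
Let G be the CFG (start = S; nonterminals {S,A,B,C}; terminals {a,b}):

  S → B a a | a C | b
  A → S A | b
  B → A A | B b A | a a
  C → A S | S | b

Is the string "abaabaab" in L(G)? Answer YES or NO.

CNF form of G:
  S -> B X4 | T1 C | b
  A -> S A | b
  B -> A A | B X2 | T1 T1
  C -> A S | B X3 | T1 C | b
  T0 -> b
  T1 -> a
  X2 -> T0 A
  X3 -> T1 T1
  X4 -> T1 T1

CYK fill:
  [0..0]={T1}  "a"  orig:{}
  [1..1]={A,C,S,T0}  "b"  orig:{A,C,S}
  [2..2]={T1}  "a"  orig:{}
  [3..3]={T1}  "a"  orig:{}
  [4..4]={A,C,S,T0}  "b"  orig:{A,C,S}
  [5..5]={T1}  "a"  orig:{}
  [6..6]={T1}  "a"  orig:{}
  [7..7]={A,C,S,T0}  "b"  orig:{A,C,S}
  [0..1]={C,S}  "ab"
  [1..2]=∅  "ba"
  [2..3]={B,X3,X4}  "aa"  orig:{B}
  [3..4]={C,S}  "ab"
  [4..5]=∅  "ba"
  [5..6]={B,X3,X4}  "aa"  orig:{B}
  [6..7]={C,S}  "ab"
  [0..2]=∅  "aba"
  [1..3]=∅  "baa"
  [2..4]={C,S}  "aab"
  [3..5]=∅  "aba"
  [4..6]=∅  "baa"
  [5..7]={C,S}  "aab"
  [0..3]=∅  "abaa"
  [1..4]={C}  "baab"
  [2..5]=∅  "aaba"
  [3..6]=∅  "abaa"
  [4..7]={C}  "baab"
  [0..4]={C,S}  "abaab"
  [1..5]=∅  "baaba"
  [2..6]=∅  "aabaa"
  [3..7]={C,S}  "abaab"
  [0..5]=∅  "abaaba"
  [1..6]=∅  "baabaa"
  [2..7]={C,S}  "aabaab"
  [0..6]=∅  "abaabaa"
  [1..7]={C}  "baabaab"
  [0..7]={C,S}  "abaabaab"

S ∈ T[0,7] ⇒ YES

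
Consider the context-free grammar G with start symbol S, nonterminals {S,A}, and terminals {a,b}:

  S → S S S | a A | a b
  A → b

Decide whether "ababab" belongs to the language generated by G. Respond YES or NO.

Convert to CNF:
  S -> S X2 | T0 A | T0 T1
  A -> b
  T0 -> a
  T1 -> b
  X2 -> S S

CYK table (by increasing span):
  T[0,0] 'a' = {T0}  orig:{}
  T[1,1] 'b' = {A,T1}  orig:{A}
  T[2,2] 'a' = {T0}  orig:{}
  T[3,3] 'b' = {A,T1}  orig:{A}
  T[4,4] 'a' = {T0}  orig:{}
  T[5,5] 'b' = {A,T1}  orig:{A}
  T[0,1] 'ab' = {S}
  T[1,2] 'ba' = ∅
  T[2,3] 'ab' = {S}
  T[3,4] 'ba' = ∅
  T[4,5] 'ab' = {S}
  T[0,2] 'aba' = ∅
  T[1,3] 'bab' = ∅
  T[2,4] 'aba' = ∅
  T[3,5] 'bab' = ∅
  T[0,3] 'abab' = {X2}  orig:{}
  T[1,4] 'baba' = ∅
  T[2,5] 'abab' = {X2}  orig:{}
  T[0,4] 'ababa' = ∅
  T[1,5] 'babab' = ∅
  T[0,5] 'ababab' = {S}

S ∈ T[0,5] ⇒ YES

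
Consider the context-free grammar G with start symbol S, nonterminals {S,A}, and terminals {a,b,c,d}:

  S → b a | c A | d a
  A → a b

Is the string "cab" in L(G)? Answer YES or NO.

CNF form of G:
  S -> T1 T0 | T2 A | T3 T0
  A -> T0 T1
  T0 -> a
  T1 -> b
  T2 -> c
  T3 -> d

CYK fill:
  T[0,0] 'c' = {T2}  orig:{}
  T[1,1] 'a' = {T0}  orig:{}
  T[2,2] 'b' = {T1}  orig:{}
  T[0,1] 'ca' = ∅
  T[1,2] 'ab' = {A}
  T[0,2] 'cab' = {S}

S ∈ T[0,2] ⇒ YES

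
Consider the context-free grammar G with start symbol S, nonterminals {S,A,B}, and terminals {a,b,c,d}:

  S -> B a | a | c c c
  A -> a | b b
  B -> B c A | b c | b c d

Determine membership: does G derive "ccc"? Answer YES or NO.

CNF form of G:
  S -> B T3 | T1 X6 | a
  A -> T0 T0 | a
  B -> B X4 | T0 T1 | T0 X5
  T0 -> b
  T1 -> c
  T2 -> d
  T3 -> a
  X4 -> T1 A
  X5 -> T1 T2
  X6 -> T1 T1

CYK table (by increasing span):
  cell(0,0) c: {T1}  orig:{}
  cell(1,1) c: {T1}  orig:{}
  cell(2,2) c: {T1}  orig:{}
  cell(0,1) cc: {X6}  orig:{}
  cell(1,2) cc: {X6}  orig:{}
  cell(0,2) ccc: {S}

S ∈ T[0,2] ⇒ YES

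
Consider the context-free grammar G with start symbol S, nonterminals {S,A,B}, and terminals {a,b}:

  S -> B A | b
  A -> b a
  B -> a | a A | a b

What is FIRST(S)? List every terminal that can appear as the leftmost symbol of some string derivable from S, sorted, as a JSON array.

FIRST sets, iterate to fixpoint:
[1]
  A via A→b a: +{b}
  B via B→a: +{a}
  S via S→B A: +{a}
  S via S→b: +{b}
  FIRST(S)={a,b}  FIRST(A)={b}  FIRST(B)={a}
[2] (stable)
  FIRST(S)={a,b}  FIRST(A)={b}  FIRST(B)={a}

FIRST(S) = ["a", "b"]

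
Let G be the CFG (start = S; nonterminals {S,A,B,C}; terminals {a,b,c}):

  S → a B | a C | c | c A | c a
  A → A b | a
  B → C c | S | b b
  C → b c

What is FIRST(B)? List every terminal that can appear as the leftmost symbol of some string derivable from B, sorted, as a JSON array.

Compute FIRST by fixpoint:
iter 1:
  A via A→a: +{a}
  B via B→b b: +{b}
  C via C→b c: +{b}
  S via S→a B: +{a}
  S via S→c: +{c}
  FIRST[S]={a,c}  FIRST[A]={a}  FIRST[B]={b}  FIRST[C]={b}
iter 2:
  B via B→S: +{a,c}
  FIRST[S]={a,c}  FIRST[A]={a}  FIRST[B]={a,b,c}  FIRST[C]={b}
iter 3: done
  FIRST[S]={a,c}  FIRST[A]={a}  FIRST[B]={a,b,c}  FIRST[C]={b}

FIRST(B) = ["a", "b", "c"]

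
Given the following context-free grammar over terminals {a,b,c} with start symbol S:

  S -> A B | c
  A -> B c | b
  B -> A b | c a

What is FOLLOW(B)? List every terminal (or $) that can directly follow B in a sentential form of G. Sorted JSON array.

Compute FIRST by fixpoint:
iter 1:
  A via A→b: +{b}
  B via B→A b: +{b}
  B via B→c a: +{c}
  S via S→A B: +{b}
  S via S→c: +{c}
  FIRST(S)={b,c}  FIRST(A)={b}  FIRST(B)={b,c}
iter 2:
  A via A→B c: +{c}
  FIRST(S)={b,c}  FIRST(A)={b,c}  FIRST(B)={b,c}
iter 3: done
  FIRST(S)={b,c}  FIRST(A)={b,c}  FIRST(B)={b,c}

Compute FOLLOW by fixpoint:
seed FOLLOW(S) with $
pass 1:
  A→B c: FOLLOW(B) ⊇ FIRST(c) = {c}; new: +{c}
  B→A b: FOLLOW(A) ⊇ FIRST(b) = {b}; new: +{b}
  S→A B: FOLLOW(A) ⊇ FIRST(B) = {b,c}; new: +{c}
  S→A B: FOLLOW(B) ⊇ FOLLOW(S) ⊇ {$}; new: +{$}
  FOLLOW(S)={$}  FOLLOW(A)={b,c}  FOLLOW(B)={$,c}
pass 2: done
  FOLLOW(S)={$}  FOLLOW(A)={b,c}  FOLLOW(B)={$,c}

FOLLOW(B) = ["$", "c"]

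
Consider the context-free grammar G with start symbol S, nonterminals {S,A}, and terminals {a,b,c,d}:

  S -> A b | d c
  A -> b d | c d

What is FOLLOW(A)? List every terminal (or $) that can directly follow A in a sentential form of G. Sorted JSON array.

Compute FIRST by fixpoint:
pass 1:
  A via A→b d: +{b}
  A via A→c d: +{c}
  S via S→A b: +{b,c}
  S via S→d c: +{d}
  FIRST[S]={b,c,d}  FIRST[A]={b,c}
pass 2: — fixpoint
  FIRST[S]={b,c,d}  FIRST[A]={b,c}

FOLLOW sets:
FOLLOW(S) := {$}
[1]
  S→A b: FOLLOW(A) ⊇ FIRST(b) = {b}; new: +{b}
  S: {$}  A: {b}
[2] (stable)
  S: {$}  A: {b}

FOLLOW(A) = ["b"]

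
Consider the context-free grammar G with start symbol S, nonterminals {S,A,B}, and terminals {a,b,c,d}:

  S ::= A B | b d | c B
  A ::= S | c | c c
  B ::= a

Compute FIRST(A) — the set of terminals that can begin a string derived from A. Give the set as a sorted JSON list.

FIRST sets, iterate to fixpoint:
pass 1:
  A via A→c: +{c}
  B via B→a: +{a}
  S via S→A B: +{c}
  S via S→b d: +{b}
  S: {b,c}  A: {c}  B: {a}
pass 2:
  A via A→S: +{b}
  S: {b,c}  A: {b,c}  B: {a}
pass 3: (stable)
  S: {b,c}  A: {b,c}  B: {a}

FIRST(A) = ["b", "c"]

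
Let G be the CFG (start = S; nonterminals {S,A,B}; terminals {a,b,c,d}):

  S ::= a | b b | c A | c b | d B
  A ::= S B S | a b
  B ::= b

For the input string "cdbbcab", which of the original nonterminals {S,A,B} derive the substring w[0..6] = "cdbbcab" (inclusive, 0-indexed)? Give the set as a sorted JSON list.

Convert to CNF:
  S -> T1 T1 | T2 A | T2 T1 | T3 B | a
  A -> S X4 | T0 T1
  B -> b
  T0 -> a
  T1 -> b
  T2 -> c
  T3 -> d
  X4 -> B S

CYK table (by increasing span), restricted to cells inside w[0..6]:
  T[0,0] 'c' = {T2}  orig:{}
  T[1,1] 'd' = {T3}  orig:{}
  T[2,2] 'b' = {B,T1}  orig:{B}
  T[3,3] 'b' = {B,T1}  orig:{B}
  T[4,4] 'c' = {T2}  orig:{}
  T[5,5] 'a' = {S,T0}  orig:{S}
  T[6,6] 'b' = {B,T1}  orig:{B}
  T[0,1] 'cd' = ∅
  T[1,2] 'db' = {S}
  T[2,3] 'bb' = {S}
  T[3,4] 'bc' = ∅
  T[4,5] 'ca' = ∅
  T[5,6] 'ab' = {A}
  T[0,2] 'cdb' = ∅
  T[1,3] 'dbb' = ∅
  T[2,4] 'bbc' = ∅
  T[3,5] 'bca' = ∅
  T[4,6] 'cab' = {S}
  T[0,3] 'cdbb' = ∅
  T[1,4] 'dbbc' = ∅
  T[2,5] 'bbca' = ∅
  T[3,6] 'bcab' = {X4}  orig:{}
  T[0,4] 'cdbbc' = ∅
  T[1,5] 'dbbca' = ∅
  T[2,6] 'bbcab' = ∅
  T[0,5] 'cdbbca' = ∅
  T[1,6] 'dbbcab' = {A}
  T[0,6] 'cdbbcab' = {S}

Original NTs in T[0,6] deriving "cdbbcab": ["S"]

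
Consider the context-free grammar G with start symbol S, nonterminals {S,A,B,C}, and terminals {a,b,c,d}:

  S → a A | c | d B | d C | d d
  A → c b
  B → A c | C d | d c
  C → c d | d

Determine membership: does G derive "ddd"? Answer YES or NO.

CNF form of G:
  S -> T2 B | T2 C | T2 T2 | T3 A | c
  A -> T0 T1
  B -> A T0 | C T2 | T2 T0
  C -> T0 T2 | d
  T0 -> c
  T1 -> b
  T2 -> d
  T3 -> a

Fill CYK table bottom-up:
  [0..0]={C,T2}  "d"  orig:{C}
  [1..1]={C,T2}  "d"  orig:{C}
  [2..2]={C,T2}  "d"  orig:{C}
  [0..1]={B,S}  "dd"
  [1..2]={B,S}  "dd"
  [0..2]={S}  "ddd"

S ∈ T[0,2] ⇒ YES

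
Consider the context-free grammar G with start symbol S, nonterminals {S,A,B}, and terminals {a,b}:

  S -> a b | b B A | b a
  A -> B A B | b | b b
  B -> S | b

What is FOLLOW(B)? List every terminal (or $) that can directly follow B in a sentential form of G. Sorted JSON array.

FIRST sets, iterate to fixpoint:
[1]
  A via A→b: +{b}
  B via B→b: +{b}
  S via S→a b: +{a}
  S via S→b B A: +{b}
  FIRST(S)={a,b}  FIRST(A)={b}  FIRST(B)={b}
[2]
  B via B→S: +{a}
  FIRST(S)={a,b}  FIRST(A)={b}  FIRST(B)={a,b}
[3]
  A via A→B A B: +{a}
  FIRST(S)={a,b}  FIRST(A)={a,b}  FIRST(B)={a,b}
[4] (stable)
  FIRST(S)={a,b}  FIRST(A)={a,b}  FIRST(B)={a,b}

FOLLOW sets:
seed FOLLOW(S) with $
round 1:
  A→B A B: FOLLOW(B) ⊇ FIRST(A) = {a,b}; new: +{a,b}
  A→B A B: FOLLOW(A) ⊇ FIRST(B) = {a,b}; new: +{a,b}
  B→S: FOLLOW(S) ⊇ FOLLOW(B) ⊇ {a,b}; new: +{a,b}
  S→b B A: FOLLOW(A) ⊇ FOLLOW(S) ⊇ {$,a,b}; new: +{$}
  FOLLOW[S]={$,a,b}  FOLLOW[A]={$,a,b}  FOLLOW[B]={a,b}
round 2:
  A→B A B: FOLLOW(B) ⊇ FOLLOW(A) ⊇ {$,a,b}; new: +{$}
  FOLLOW[S]={$,a,b}  FOLLOW[A]={$,a,b}  FOLLOW[B]={$,a,b}
round 3: (stable)
  FOLLOW[S]={$,a,b}  FOLLOW[A]={$,a,b}  FOLLOW[B]={$,a,b}

FOLLOW(B) = ["$", "a", "b"]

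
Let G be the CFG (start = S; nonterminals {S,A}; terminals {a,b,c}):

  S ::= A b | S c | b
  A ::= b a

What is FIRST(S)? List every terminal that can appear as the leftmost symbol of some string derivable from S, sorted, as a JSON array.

FIRST sets, iterate to fixpoint:
iter 1:
  A via A→b a: +{b}
  S via S→A b: +{b}
  FIRST[S]={b}  FIRST[A]={b}
iter 2: done
  FIRST[S]={b}  FIRST[A]={b}

FIRST(S) = ["b"]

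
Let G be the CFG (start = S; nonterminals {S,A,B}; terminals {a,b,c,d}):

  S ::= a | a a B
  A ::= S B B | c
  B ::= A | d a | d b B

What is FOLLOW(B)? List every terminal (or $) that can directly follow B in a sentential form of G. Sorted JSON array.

Compute FIRST by fixpoint:
[1]
  A via A→c: +{c}
  B via B→A: +{c}
  B via B→d a: +{d}
  S via S→a: +{a}
  FIRST(S)={a}  FIRST(A)={c}  FIRST(B)={c,d}
[2]
  A via A→S B B: +{a}
  B via B→A: +{a}
  FIRST(S)={a}  FIRST(A)={a,c}  FIRST(B)={a,c,d}
[3] — fixpoint
  FIRST(S)={a}  FIRST(A)={a,c}  FIRST(B)={a,c,d}

FOLLOW sets:
seed FOLLOW(S) with $
pass 1:
  A→S B B: FOLLOW(S) ⊇ FIRST(B) = {a,c,d}; new: +{a,c,d}
  A→S B B: FOLLOW(B) ⊇ FIRST(B) = {a,c,d}; new: +{a,c,d}
  B→A: FOLLOW(A) ⊇ FOLLOW(B) ⊇ {a,c,d}; new: +{a,c,d}
  S→a a B: FOLLOW(B) ⊇ FOLLOW(S) ⊇ {$,a,c,d}; new: +{$}
  FOLLOW[S]={$,a,c,d}  FOLLOW[A]={a,c,d}  FOLLOW[B]={$,a,c,d}
pass 2:
  B→A: FOLLOW(A) ⊇ FOLLOW(B) ⊇ {$,a,c,d}; new: +{$}
  FOLLOW[S]={$,a,c,d}  FOLLOW[A]={$,a,c,d}  FOLLOW[B]={$,a,c,d}
pass 3: done
  FOLLOW[S]={$,a,c,d}  FOLLOW[A]={$,a,c,d}  FOLLOW[B]={$,a,c,d}

FOLLOW(B) = ["$", "a", "c", "d"]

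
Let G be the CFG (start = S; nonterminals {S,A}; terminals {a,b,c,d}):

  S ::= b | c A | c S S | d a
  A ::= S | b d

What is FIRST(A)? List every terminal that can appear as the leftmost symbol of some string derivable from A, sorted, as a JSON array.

FIRST sets, iterate to fixpoint:
round 1:
  A via A→b d: +{b}
  S via S→b: +{b}
  S via S→c A: +{c}
  S via S→d a: +{d}
  S: {b,c,d}  A: {b}
round 2:
  A via A→S: +{c,d}
  S: {b,c,d}  A: {b,c,d}
round 3: (no change)
  S: {b,c,d}  A: {b,c,d}

FIRST(A) = ["b", "c", "d"]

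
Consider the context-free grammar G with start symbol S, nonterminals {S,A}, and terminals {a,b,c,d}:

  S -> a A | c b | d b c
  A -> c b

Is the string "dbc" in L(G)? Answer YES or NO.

CNF form of G:
  S -> T0 T1 | T2 A | T3 X4
  A -> T0 T1
  T0 -> c
  T1 -> b
  T2 -> a
  T3 -> d
  X4 -> T1 T0

Fill CYK table bottom-up:
  cell(0,0) d: {T3}  orig:{}
  cell(1,1) b: {T1}  orig:{}
  cell(2,2) c: {T0}  orig:{}
  cell(0,1) db: ∅
  cell(1,2) bc: {X4}  orig:{}
  cell(0,2) dbc: {S}

S ∈ T[0,2] ⇒ YES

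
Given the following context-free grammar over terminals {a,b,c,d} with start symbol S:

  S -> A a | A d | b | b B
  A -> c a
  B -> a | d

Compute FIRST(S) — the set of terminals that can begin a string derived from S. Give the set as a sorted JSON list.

Compute FIRST by fixpoint:
iter 1:
  A via A→c a: +{c}
  B via B→a: +{a}
  B via B→d: +{d}
  S via S→A a: +{c}
  S via S→b: +{b}
  FIRST(S)={b,c}  FIRST(A)={c}  FIRST(B)={a,d}
iter 2: (stable)
  FIRST(S)={b,c}  FIRST(A)={c}  FIRST(B)={a,d}

FIRST(S) = ["b", "c"]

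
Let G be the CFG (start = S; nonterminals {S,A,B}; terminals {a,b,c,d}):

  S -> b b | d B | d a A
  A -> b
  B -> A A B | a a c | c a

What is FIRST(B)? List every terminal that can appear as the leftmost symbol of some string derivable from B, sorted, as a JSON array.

FIRST sets, iterate to fixpoint:
iter 1:
  A via A→b: +{b}
  B via B→A A B: +{b}
  B via B→a a c: +{a}
  B via B→c a: +{c}
  S via S→b b: +{b}
  S via S→d B: +{d}
  S: {b,d}  A: {b}  B: {a,b,c}
iter 2: done
  S: {b,d}  A: {b}  B: {a,b,c}

FIRST(B) = ["a", "b", "c"]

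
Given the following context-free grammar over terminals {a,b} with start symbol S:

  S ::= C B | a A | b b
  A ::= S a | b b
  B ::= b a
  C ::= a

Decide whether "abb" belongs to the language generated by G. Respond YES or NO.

CNF form of G:
  S -> C B | T0 A | T1 T1
  A -> S T0 | T1 T1
  B -> T1 T0
  C -> a
  T0 -> a
  T1 -> b

Fill CYK table bottom-up:
  cell(0,0) a: {C,T0}  orig:{C}
  cell(1,1) b: {T1}  orig:{}
  cell(2,2) b: {T1}  orig:{}
  cell(0,1) ab: ∅
  cell(1,2) bb: {A,S}
  cell(0,2) abb: {S}

S ∈ T[0,2] ⇒ YES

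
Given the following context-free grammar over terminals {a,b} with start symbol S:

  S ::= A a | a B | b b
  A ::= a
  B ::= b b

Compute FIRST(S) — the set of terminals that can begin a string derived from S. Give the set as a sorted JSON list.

FIRST sets, iterate to fixpoint:
[1]
  A via A→a: +{a}
  B via B→b b: +{b}
  S via S→A a: +{a}
  S via S→b b: +{b}
  S: {a,b}  A: {a}  B: {b}
[2] — fixpoint
  S: {a,b}  A: {a}  B: {b}

FIRST(S) = ["a", "b"]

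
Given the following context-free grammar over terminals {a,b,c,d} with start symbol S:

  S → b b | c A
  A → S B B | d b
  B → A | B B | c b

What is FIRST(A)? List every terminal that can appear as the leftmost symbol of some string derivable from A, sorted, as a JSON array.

Compute FIRST by fixpoint:
round 1:
  A via A→d b: +{d}
  B via B→A: +{d}
  B via B→c b: +{c}
  S via S→b b: +{b}
  S via S→c A: +{c}
  FIRST(S)={b,c}  FIRST(A)={d}  FIRST(B)={c,d}
round 2:
  A via A→S B B: +{b,c}
  B via B→A: +{b}
  FIRST(S)={b,c}  FIRST(A)={b,c,d}  FIRST(B)={b,c,d}
round 3: done
  FIRST(S)={b,c}  FIRST(A)={b,c,d}  FIRST(B)={b,c,d}

FIRST(A) = ["b", "c", "d"]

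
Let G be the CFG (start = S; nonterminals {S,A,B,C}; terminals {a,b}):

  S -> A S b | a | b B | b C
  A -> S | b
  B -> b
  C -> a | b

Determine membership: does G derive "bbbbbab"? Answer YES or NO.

CNF form of G:
  S -> A X2 | T0 B | T0 C | a
  A -> A X1 | T0 B | T0 C | a | b
  B -> b
  C -> a | b
  T0 -> b
  X1 -> S T0
  X2 -> S T0

Fill CYK table bottom-up:
  cell(0,0) b: {A,B,C,T0}  orig:{A,B,C}
  cell(1,1) b: {A,B,C,T0}  orig:{A,B,C}
  cell(2,2) b: {A,B,C,T0}  orig:{A,B,C}
  cell(3,3) b: {A,B,C,T0}  orig:{A,B,C}
  cell(4,4) b: {A,B,C,T0}  orig:{A,B,C}
  cell(5,5) a: {A,C,S}
  cell(6,6) b: {A,B,C,T0}  orig:{A,B,C}
  cell(0,1) bb: {A,S}
  cell(1,2) bb: {A,S}
  cell(2,3) bb: {A,S}
  cell(3,4) bb: {A,S}
  cell(4,5) ba: {A,S}
  cell(5,6) ab: {X1,X2}  orig:{}
  cell(0,2) bbb: {X1,X2}  orig:{}
  cell(1,3) bbb: {X1,X2}  orig:{}
  cell(2,4) bbb: {X1,X2}  orig:{}
  cell(3,5) bba: ∅
  cell(4,6) bab: {A,S,X1,X2}  orig:{A,S}
  cell(0,3) bbbb: {A,S}
  cell(1,4) bbbb: {A,S}
  cell(2,5) bbba: ∅
  cell(3,6) bbab: {A,S}
  cell(0,4) bbbbb: {A,S,X1,X2}  orig:{A,S}
  cell(1,5) bbbba: ∅
  cell(2,6) bbbab: {A,S}
  cell(0,5) bbbbba: ∅
  cell(1,6) bbbbab: {A,S}
  cell(0,6) bbbbbab: {A,S}

S ∈ T[0,6] ⇒ YES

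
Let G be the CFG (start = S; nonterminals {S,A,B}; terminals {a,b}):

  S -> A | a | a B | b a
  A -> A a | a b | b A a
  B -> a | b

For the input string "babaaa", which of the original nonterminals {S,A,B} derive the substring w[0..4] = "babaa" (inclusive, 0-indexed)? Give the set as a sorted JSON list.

Convert to CNF:
  S -> A T0 | T0 B | T0 T1 | T1 T0 | T1 X3 | a
  A -> A T0 | T0 T1 | T1 X2
  B -> a | b
  T0 -> a
  T1 -> b
  X2 -> A T0
  X3 -> A T0

Fill CYK table bottom-up (cells [i..j] with 0 ≤ i ≤ j ≤ 4 only):
  T[0,0] 'b' = {B,T1}  orig:{B}
  T[1,1] 'a' = {B,S,T0}  orig:{B,S}
  T[2,2] 'b' = {B,T1}  orig:{B}
  T[3,3] 'a' = {B,S,T0}  orig:{B,S}
  T[4,4] 'a' = {B,S,T0}  orig:{B,S}
  T[0,1] 'ba' = {S}
  T[1,2] 'ab' = {A,S}
  T[2,3] 'ba' = {S}
  T[3,4] 'aa' = {S}
  T[0,2] 'bab' = ∅
  T[1,3] 'aba' = {A,S,X2,X3}  orig:{A,S}
  T[2,4] 'baa' = ∅
  T[0,3] 'baba' = {A,S}
  T[1,4] 'abaa' = {A,S,X2,X3}  orig:{A,S}
  T[0,4] 'babaa' = {A,S,X2,X3}  orig:{A,S}

Original NTs in T[0,4] deriving "babaa": ["A", "S"]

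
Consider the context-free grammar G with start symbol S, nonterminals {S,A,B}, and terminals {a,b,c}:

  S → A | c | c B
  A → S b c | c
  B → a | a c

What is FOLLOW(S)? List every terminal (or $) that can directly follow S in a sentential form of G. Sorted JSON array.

Compute FIRST by fixpoint:
[1]
  A via A→c: +{c}
  B via B→a: +{a}
  S via S→A: +{c}
  S: {c}  A: {c}  B: {a}
[2] (stable)
  S: {c}  A: {c}  B: {a}

FOLLOW iteration:
seed FOLLOW(S) with $
[1]
  A→S b c: FOLLOW(S) ⊇ FIRST(b) = {b}; new: +{b}
  S→A: FOLLOW(A) ⊇ FOLLOW(S) ⊇ {$,b}; new: +{$,b}
  S→c B: FOLLOW(B) ⊇ FOLLOW(S) ⊇ {$,b}; new: +{$,b}
  S: {$,b}  A: {$,b}  B: {$,b}
[2] (no change)
  S: {$,b}  A: {$,b}  B: {$,b}

FOLLOW(S) = ["$", "b"]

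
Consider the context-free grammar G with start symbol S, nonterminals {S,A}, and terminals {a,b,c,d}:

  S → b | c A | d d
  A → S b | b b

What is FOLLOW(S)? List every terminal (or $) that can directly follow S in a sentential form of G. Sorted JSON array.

Compute FIRST by fixpoint:
round 1:
  A via A→b b: +{b}
  S via S→b: +{b}
  S via S→c A: +{c}
  S via S→d d: +{d}
  FIRST(S)={b,c,d}  FIRST(A)={b}
round 2:
  A via A→S b: +{c,d}
  FIRST(S)={b,c,d}  FIRST(A)={b,c,d}
round 3: done
  FIRST(S)={b,c,d}  FIRST(A)={b,c,d}

FOLLOW sets:
FOLLOW(S) := {$}
round 1:
  A→S b: FOLLOW(S) ⊇ FIRST(b) = {b}; new: +{b}
  S→c A: FOLLOW(A) ⊇ FOLLOW(S) ⊇ {$,b}; new: +{$,b}
  S: {$,b}  A: {$,b}
round 2: done
  S: {$,b}  A: {$,b}

FOLLOW(S) = ["$", "b"]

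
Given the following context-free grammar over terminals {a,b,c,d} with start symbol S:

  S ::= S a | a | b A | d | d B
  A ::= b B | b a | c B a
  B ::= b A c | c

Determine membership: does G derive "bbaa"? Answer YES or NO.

Convert to CNF:
  S -> S T1 | T0 A | T3 B | a | d
  A -> T0 B | T0 T1 | T2 X4
  B -> T0 X5 | c
  T0 -> b
  T1 -> a
  T2 -> c
  T3 -> d
  X4 -> B T1
  X5 -> A T2

CYK table (by increasing span):
  cell(0,0) b: {T0}  orig:{}
  cell(1,1) b: {T0}  orig:{}
  cell(2,2) a: {S,T1}  orig:{S}
  cell(3,3) a: {S,T1}  orig:{S}
  cell(0,1) bb: ∅
  cell(1,2) ba: {A}
  cell(2,3) aa: {S}
  cell(0,2) bba: {S}
  cell(1,3) baa: ∅
  cell(0,3) bbaa: {S}

S ∈ T[0,3] ⇒ YES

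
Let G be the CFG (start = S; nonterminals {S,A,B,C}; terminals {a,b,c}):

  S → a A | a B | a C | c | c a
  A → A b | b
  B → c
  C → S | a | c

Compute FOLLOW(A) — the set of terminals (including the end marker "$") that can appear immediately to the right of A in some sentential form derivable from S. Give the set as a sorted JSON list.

FIRST sets, iterate to fixpoint:
round 1:
  A via A→b: +{b}
  B via B→c: +{c}
  C via C→a: +{a}
  C via C→c: +{c}
  S via S→a A: +{a}
  S via S→c: +{c}
  S: {a,c}  A: {b}  B: {c}  C: {a,c}
round 2: — fixpoint
  S: {a,c}  A: {b}  B: {c}  C: {a,c}

Compute FOLLOW by fixpoint:
initialize: $ ∈ FOLLOW(S)
[1]
  A→A b: FOLLOW(A) ⊇ FIRST(b) = {b}; new: +{b}
  S→a A: FOLLOW(A) ⊇ FOLLOW(S) ⊇ {$}; new: +{$}
  S→a B: FOLLOW(B) ⊇ FOLLOW(S) ⊇ {$}; new: +{$}
  S→a C: FOLLOW(C) ⊇ FOLLOW(S) ⊇ {$}; new: +{$}
  FOLLOW[S]={$}  FOLLOW[A]={$,b}  FOLLOW[B]={$}  FOLLOW[C]={$}
[2] (stable)
  FOLLOW[S]={$}  FOLLOW[A]={$,b}  FOLLOW[B]={$}  FOLLOW[C]={$}

FOLLOW(A) = ["$", "b"]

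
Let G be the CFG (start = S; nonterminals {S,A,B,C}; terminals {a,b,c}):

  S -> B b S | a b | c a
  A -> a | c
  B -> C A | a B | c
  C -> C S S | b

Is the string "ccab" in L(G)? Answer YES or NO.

CNF form of G:
  S -> B X4 | T0 T1 | T2 T0
  A -> a | c
  B -> C A | T0 B | c
  C -> C X3 | b
  T0 -> a
  T1 -> b
  T2 -> c
  X3 -> S S
  X4 -> T1 S

Fill CYK table bottom-up:
  [0..0]={A,B,T2}  "c"  orig:{A,B}
  [1..1]={A,B,T2}  "c"  orig:{A,B}
  [2..2]={A,T0}  "a"  orig:{A}
  [3..3]={C,T1}  "b"  orig:{C}
  [0..1]=∅  "cc"
  [1..2]={S}  "ca"
  [2..3]={S}  "ab"
  [0..2]=∅  "cca"
  [1..3]=∅  "cab"
  [0..3]=∅  "ccab"

S ∉ T[0,3] ⇒ NO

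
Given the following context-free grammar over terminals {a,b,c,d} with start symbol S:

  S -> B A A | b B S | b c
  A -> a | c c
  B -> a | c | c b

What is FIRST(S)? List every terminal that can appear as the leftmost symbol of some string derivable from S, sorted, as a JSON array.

FIRST sets, iterate to fixpoint:
iter 1:
  A via A→a: +{a}
  A via A→c c: +{c}
  B via B→a: +{a}
  B via B→c: +{c}
  S via S→B A A: +{a,c}
  S via S→b B S: +{b}
  FIRST[S]={a,b,c}  FIRST[A]={a,c}  FIRST[B]={a,c}
iter 2: done
  FIRST[S]={a,b,c}  FIRST[A]={a,c}  FIRST[B]={a,c}

FIRST(S) = ["a", "b", "c"]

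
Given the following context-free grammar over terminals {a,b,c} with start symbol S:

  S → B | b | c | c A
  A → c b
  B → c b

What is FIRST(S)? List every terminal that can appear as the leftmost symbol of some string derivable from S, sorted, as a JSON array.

Compute FIRST by fixpoint:
[1]
  A via A→c b: +{c}
  B via B→c b: +{c}
  S via S→B: +{c}
  S via S→b: +{b}
  S: {b,c}  A: {c}  B: {c}
[2] (no change)
  S: {b,c}  A: {c}  B: {c}

FIRST(S) = ["b", "c"]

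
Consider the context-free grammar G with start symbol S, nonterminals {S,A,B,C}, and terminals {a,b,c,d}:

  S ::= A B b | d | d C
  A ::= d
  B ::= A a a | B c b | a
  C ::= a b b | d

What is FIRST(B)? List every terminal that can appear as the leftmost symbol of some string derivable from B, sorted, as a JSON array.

Compute FIRST by fixpoint:
[1]
  A via A→d: +{d}
  B via B→A a a: +{d}
  B via B→a: +{a}
  C via C→a b b: +{a}
  C via C→d: +{d}
  S via S→A B b: +{d}
  FIRST[S]={d}  FIRST[A]={d}  FIRST[B]={a,d}  FIRST[C]={a,d}
[2] done
  FIRST[S]={d}  FIRST[A]={d}  FIRST[B]={a,d}  FIRST[C]={a,d}

FIRST(B) = ["a", "d"]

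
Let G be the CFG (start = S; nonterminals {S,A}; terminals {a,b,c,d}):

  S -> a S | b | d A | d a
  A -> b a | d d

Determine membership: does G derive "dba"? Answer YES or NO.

Convert to CNF:
  S -> T1 S | T2 A | T2 T1 | b
  A -> T0 T1 | T2 T2
  T0 -> b
  T1 -> a
  T2 -> d

Fill CYK table bottom-up:
  cell(0,0) d: {T2}  orig:{}
  cell(1,1) b: {S,T0}  orig:{S}
  cell(2,2) a: {T1}  orig:{}
  cell(0,1) db: ∅
  cell(1,2) ba: {A}
  cell(0,2) dba: {S}

S ∈ T[0,2] ⇒ YES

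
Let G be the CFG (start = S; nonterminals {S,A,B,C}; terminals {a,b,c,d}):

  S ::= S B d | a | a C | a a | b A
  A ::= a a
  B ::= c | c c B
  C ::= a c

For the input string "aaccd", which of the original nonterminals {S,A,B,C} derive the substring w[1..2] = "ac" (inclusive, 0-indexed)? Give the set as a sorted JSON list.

Convert to CNF:
  S -> S X5 | T0 C | T0 T0 | T3 A | a
  A -> T0 T0
  B -> T1 X4 | c
  C -> T0 T1
  T0 -> a
  T1 -> c
  T2 -> d
  T3 -> b
  X4 -> T1 B
  X5 -> B T2

Fill CYK table bottom-up — only the sub-triangle for w[1..2]:
  [1..1]={S,T0}  "a"  orig:{S}
  [2..2]={B,T1}  "c"  orig:{B}
  [1..2]={C}  "ac"

Original NTs in T[1,2] deriving "ac": ["C"]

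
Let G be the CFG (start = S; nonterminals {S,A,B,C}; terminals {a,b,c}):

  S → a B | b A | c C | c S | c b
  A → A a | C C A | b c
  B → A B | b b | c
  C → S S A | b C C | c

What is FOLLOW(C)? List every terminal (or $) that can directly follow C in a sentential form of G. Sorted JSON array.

FIRST sets, iterate to fixpoint:
iter 1:
  A via A→b c: +{b}
  B via B→A B: +{b}
  B via B→c: +{c}
  C via C→b C C: +{b}
  C via C→c: +{c}
  S via S→a B: +{a}
  S via S→b A: +{b}
  S via S→c C: +{c}
  S: {a,b,c}  A: {b}  B: {b,c}  C: {b,c}
iter 2:
  A via A→C C A: +{c}
  C via C→S S A: +{a}
  S: {a,b,c}  A: {b,c}  B: {b,c}  C: {a,b,c}
iter 3:
  A via A→C C A: +{a}
  B via B→A B: +{a}
  S: {a,b,c}  A: {a,b,c}  B: {a,b,c}  C: {a,b,c}
iter 4: (stable)
  S: {a,b,c}  A: {a,b,c}  B: {a,b,c}  C: {a,b,c}

Compute FOLLOW by fixpoint:
seed FOLLOW(S) with $
pass 1:
  A→A a: FOLLOW(A) ⊇ FIRST(a) = {a}; new: +{a}
  A→C C A: FOLLOW(C) ⊇ FIRST(C) = {a,b,c}; new: +{a,b,c}
  B→A B: FOLLOW(A) ⊇ FIRST(B) = {a,b,c}; new: +{b,c}
  C→S S A: FOLLOW(S) ⊇ FIRST(S) = {a,b,c}; new: +{a,b,c}
  S→a B: FOLLOW(B) ⊇ FOLLOW(S) ⊇ {$,a,b,c}; new: +{$,a,b,c}
  S→b A: FOLLOW(A) ⊇ FOLLOW(S) ⊇ {$,a,b,c}; new: +{$}
  S→c C: FOLLOW(C) ⊇ FOLLOW(S) ⊇ {$,a,b,c}; new: +{$}
  S: {$,a,b,c}  A: {$,a,b,c}  B: {$,a,b,c}  C: {$,a,b,c}
pass 2: done
  S: {$,a,b,c}  A: {$,a,b,c}  B: {$,a,b,c}  C: {$,a,b,c}

FOLLOW(C) = ["$", "a", "b", "c"]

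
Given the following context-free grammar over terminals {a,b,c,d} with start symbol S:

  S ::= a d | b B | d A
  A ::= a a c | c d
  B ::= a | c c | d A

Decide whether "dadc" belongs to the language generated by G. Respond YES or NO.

Convert to CNF:
  S -> T0 T2 | T2 A | T3 B
  A -> T0 X4 | T1 T2
  B -> T1 T1 | T2 A | a
  T0 -> a
  T1 -> c
  T2 -> d
  T3 -> b
  X4 -> T0 T1

CYK table (by increasing span):
  T[0,0] 'd' = {T2}  orig:{}
  T[1,1] 'a' = {B,T0}  orig:{B}
  T[2,2] 'd' = {T2}  orig:{}
  T[3,3] 'c' = {T1}  orig:{}
  T[0,1] 'da' = ∅
  T[1,2] 'ad' = {S}
  T[2,3] 'dc' = ∅
  T[0,2] 'dad' = ∅
  T[1,3] 'adc' = ∅
  T[0,3] 'dadc' = ∅

S ∉ T[0,3] ⇒ NO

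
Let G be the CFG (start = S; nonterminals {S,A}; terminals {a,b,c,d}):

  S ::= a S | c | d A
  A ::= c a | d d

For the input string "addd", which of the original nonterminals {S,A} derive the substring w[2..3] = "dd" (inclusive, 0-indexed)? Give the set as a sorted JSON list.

CNF form of G:
  S -> T1 S | T2 A | c
  A -> T0 T1 | T2 T2
  T0 -> c
  T1 -> a
  T2 -> d

Fill CYK table bottom-up — only the sub-triangle for w[2..3]:
  [2..2]={T2}  "d"  orig:{}
  [3..3]={T2}  "d"  orig:{}
  [2..3]={A}  "dd"

Original NTs in T[2,3] deriving "dd": ["A"]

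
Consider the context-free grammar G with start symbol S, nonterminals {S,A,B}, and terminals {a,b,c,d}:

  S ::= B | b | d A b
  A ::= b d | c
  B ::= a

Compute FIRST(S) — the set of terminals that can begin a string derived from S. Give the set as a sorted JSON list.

Compute FIRST by fixpoint:
[1]
  A via A→b d: +{b}
  A via A→c: +{c}
  B via B→a: +{a}
  S via S→B: +{a}
  S via S→b: +{b}
  S via S→d A b: +{d}
  S: {a,b,d}  A: {b,c}  B: {a}
[2] (stable)
  S: {a,b,d}  A: {b,c}  B: {a}

FIRST(S) = ["a", "b", "d"]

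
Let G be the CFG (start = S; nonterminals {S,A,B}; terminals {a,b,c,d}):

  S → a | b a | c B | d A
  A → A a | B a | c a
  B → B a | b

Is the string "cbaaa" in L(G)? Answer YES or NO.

CNF form of G:
  S -> T1 B | T2 T0 | T3 A | a
  A -> A T0 | B T0 | T1 T0
  B -> B T0 | b
  T0 -> a
  T1 -> c
  T2 -> b
  T3 -> d

Fill CYK table bottom-up:
  [0..0]={T1}  "c"  orig:{}
  [1..1]={B,T2}  "b"  orig:{B}
  [2..2]={S,T0}  "a"  orig:{S}
  [3..3]={S,T0}  "a"  orig:{S}
  [4..4]={S,T0}  "a"  orig:{S}
  [0..1]={S}  "cb"
  [1..2]={A,B,S}  "ba"
  [2..3]=∅  "aa"
  [3..4]=∅  "aa"
  [0..2]={S}  "cba"
  [1..3]={A,B}  "baa"
  [2..4]=∅  "aaa"
  [0..3]={S}  "cbaa"
  [1..4]={A,B}  "baaa"
  [0..4]={S}  "cbaaa"

S ∈ T[0,4] ⇒ YES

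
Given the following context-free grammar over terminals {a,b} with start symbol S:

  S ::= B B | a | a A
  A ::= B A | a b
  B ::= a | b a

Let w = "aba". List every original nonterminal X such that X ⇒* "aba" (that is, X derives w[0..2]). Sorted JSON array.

Convert to CNF:
  S -> B B | T0 A | a
  A -> B A | T0 T1
  B -> T1 T0 | a
  T0 -> a
  T1 -> b

CYK fill — only the sub-triangle for w[0..2]:
  T[0,0] 'a' = {B,S,T0}  orig:{B,S}
  T[1,1] 'b' = {T1}  orig:{}
  T[2,2] 'a' = {B,S,T0}  orig:{B,S}
  T[0,1] 'ab' = {A}
  T[1,2] 'ba' = {B}
  T[0,2] 'aba' = {S}

Original NTs in T[0,2] deriving "aba": ["S"]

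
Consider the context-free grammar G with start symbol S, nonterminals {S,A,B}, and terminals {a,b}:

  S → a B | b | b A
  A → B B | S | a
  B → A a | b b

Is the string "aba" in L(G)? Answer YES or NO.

CNF form of G:
  S -> T0 B | T1 A | b
  A -> B B | T0 B | T1 A | a | b
  B -> A T0 | T1 T1
  T0 -> a
  T1 -> b

Fill CYK table bottom-up:
  T[0,0] 'a' = {A,T0}  orig:{A}
  T[1,1] 'b' = {A,S,T1}  orig:{A,S}
  T[2,2] 'a' = {A,T0}  orig:{A}
  T[0,1] 'ab' = ∅
  T[1,2] 'ba' = {A,B,S}
  T[0,2] 'aba' = {A,S}

S ∈ T[0,2] ⇒ YES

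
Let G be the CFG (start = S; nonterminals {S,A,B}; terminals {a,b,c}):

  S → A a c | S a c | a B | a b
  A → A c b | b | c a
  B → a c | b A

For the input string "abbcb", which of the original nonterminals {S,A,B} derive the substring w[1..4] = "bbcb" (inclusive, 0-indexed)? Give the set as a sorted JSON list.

CNF form of G:
  S -> A X4 | S X5 | T2 B | T2 T1
  A -> A X3 | T0 T2 | b
  B -> T1 A | T2 T0
  T0 -> c
  T1 -> b
  T2 -> a
  X3 -> T0 T1
  X4 -> T2 T0
  X5 -> T2 T0

Fill CYK table bottom-up (cells [i..j] with 1 ≤ i ≤ j ≤ 4 only):
  T[1,1] 'b' = {A,T1}  orig:{A}
  T[2,2] 'b' = {A,T1}  orig:{A}
  T[3,3] 'c' = {T0}  orig:{}
  T[4,4] 'b' = {A,T1}  orig:{A}
  T[1,2] 'bb' = {B}
  T[2,3] 'bc' = ∅
  T[3,4] 'cb' = {X3}  orig:{}
  T[1,3] 'bbc' = ∅
  T[2,4] 'bcb' = {A}
  T[1,4] 'bbcb' = {B}

Original NTs in T[1,4] deriving "bbcb": ["B"]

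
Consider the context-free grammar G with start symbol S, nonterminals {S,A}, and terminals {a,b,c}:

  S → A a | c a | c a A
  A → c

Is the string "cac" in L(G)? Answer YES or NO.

Convert to CNF:
  S -> A T0 | T1 T0 | T1 X2
  A -> c
  T0 -> a
  T1 -> c
  X2 -> T0 A

CYK fill:
  [0..0]={A,T1}  "c"  orig:{A}
  [1..1]={T0}  "a"  orig:{}
  [2..2]={A,T1}  "c"  orig:{A}
  [0..1]={S}  "ca"
  [1..2]={X2}  "ac"  orig:{}
  [0..2]={S}  "cac"

S ∈ T[0,2] ⇒ YES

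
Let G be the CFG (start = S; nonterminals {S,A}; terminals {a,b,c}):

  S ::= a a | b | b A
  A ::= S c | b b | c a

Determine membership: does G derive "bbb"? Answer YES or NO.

Convert to CNF:
  S -> T1 A | T2 T2 | b
  A -> S T0 | T0 T2 | T1 T1
  T0 -> c
  T1 -> b
  T2 -> a

Fill CYK table bottom-up:
  T[0,0] 'b' = {S,T1}  orig:{S}
  T[1,1] 'b' = {S,T1}  orig:{S}
  T[2,2] 'b' = {S,T1}  orig:{S}
  T[0,1] 'bb' = {A}
  T[1,2] 'bb' = {A}
  T[0,2] 'bbb' = {S}

S ∈ T[0,2] ⇒ YES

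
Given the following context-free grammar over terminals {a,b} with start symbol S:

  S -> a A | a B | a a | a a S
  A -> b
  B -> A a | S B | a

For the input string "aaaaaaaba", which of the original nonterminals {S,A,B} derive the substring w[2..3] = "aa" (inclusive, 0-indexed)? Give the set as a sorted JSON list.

CNF form of G:
  S -> T0 A | T0 B | T0 T0 | T0 X1
  A -> b
  B -> A T0 | S B | a
  T0 -> a
  X1 -> T0 S

CYK table (by increasing span) (cells [i..j] with 2 ≤ i ≤ j ≤ 3 only):
  T[2,2] 'a' = {B,T0}  orig:{B}
  T[3,3] 'a' = {B,T0}  orig:{B}
  T[2,3] 'aa' = {S}

Original NTs in T[2,3] deriving "aa": ["S"]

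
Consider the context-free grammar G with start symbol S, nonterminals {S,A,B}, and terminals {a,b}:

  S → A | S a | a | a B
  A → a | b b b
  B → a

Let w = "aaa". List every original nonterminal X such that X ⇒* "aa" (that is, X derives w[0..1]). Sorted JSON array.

Convert to CNF:
  S -> S T1 | T0 X3 | T1 B | a
  A -> T0 X2 | a
  B -> a
  T0 -> b
  T1 -> a
  X2 -> T0 T0
  X3 -> T0 T0

CYK table (by increasing span) — only the sub-triangle for w[0..1]:
  cell(0,0) a: {A,B,S,T1}  orig:{A,B,S}
  cell(1,1) a: {A,B,S,T1}  orig:{A,B,S}
  cell(0,1) aa: {S}

Original NTs in T[0,1] deriving "aa": ["S"]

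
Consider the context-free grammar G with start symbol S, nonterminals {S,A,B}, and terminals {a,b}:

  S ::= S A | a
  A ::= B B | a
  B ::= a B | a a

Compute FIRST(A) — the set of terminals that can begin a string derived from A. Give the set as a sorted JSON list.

FIRST sets, iterate to fixpoint:
[1]
  A via A→a: +{a}
  B via B→a B: +{a}
  S via S→a: +{a}
  FIRST[S]={a}  FIRST[A]={a}  FIRST[B]={a}
[2] done
  FIRST[S]={a}  FIRST[A]={a}  FIRST[B]={a}

FIRST(A) = ["a"]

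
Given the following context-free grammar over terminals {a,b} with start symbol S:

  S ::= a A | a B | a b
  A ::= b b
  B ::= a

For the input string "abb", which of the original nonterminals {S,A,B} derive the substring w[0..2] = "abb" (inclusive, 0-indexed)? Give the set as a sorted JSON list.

Convert to CNF:
  S -> T1 A | T1 B | T1 T0
  A -> T0 T0
  B -> a
  T0 -> b
  T1 -> a

CYK fill — only the sub-triangle for w[0..2]:
  [0..0]={B,T1}  "a"  orig:{B}
  [1..1]={T0}  "b"  orig:{}
  [2..2]={T0}  "b"  orig:{}
  [0..1]={S}  "ab"
  [1..2]={A}  "bb"
  [0..2]={S}  "abb"

Original NTs in T[0,2] deriving "abb": ["S"]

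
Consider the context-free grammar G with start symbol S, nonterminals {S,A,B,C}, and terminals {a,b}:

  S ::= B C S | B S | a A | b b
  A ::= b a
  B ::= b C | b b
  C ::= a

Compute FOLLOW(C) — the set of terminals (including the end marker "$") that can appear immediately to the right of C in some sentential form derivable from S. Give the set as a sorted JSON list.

Compute FIRST by fixpoint:
iter 1:
  A via A→b a: +{b}
  B via B→b C: +{b}
  C via C→a: +{a}
  S via S→B C S: +{b}
  S via S→a A: +{a}
  FIRST(S)={a,b}  FIRST(A)={b}  FIRST(B)={b}  FIRST(C)={a}
iter 2: (stable)
  FIRST(S)={a,b}  FIRST(A)={b}  FIRST(B)={b}  FIRST(C)={a}

FOLLOW iteration:
seed FOLLOW(S) with $
round 1:
  S→B C S: FOLLOW(B) ⊇ FIRST(C) = {a}; new: +{a}
  S→B C S: FOLLOW(C) ⊇ FIRST(S) = {a,b}; new: +{a,b}
  S→B S: FOLLOW(B) ⊇ FIRST(S) = {a,b}; new: +{b}
  S→a A: FOLLOW(A) ⊇ FOLLOW(S) ⊇ {$}; new: +{$}
  S: {$}  A: {$}  B: {a,b}  C: {a,b}
round 2: (stable)
  S: {$}  A: {$}  B: {a,b}  C: {a,b}

FOLLOW(C) = ["a", "b"]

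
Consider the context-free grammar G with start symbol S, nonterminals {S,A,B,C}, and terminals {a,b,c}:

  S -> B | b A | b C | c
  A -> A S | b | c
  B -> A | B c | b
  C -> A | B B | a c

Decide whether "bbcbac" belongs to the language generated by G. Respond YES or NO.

CNF form of G:
  S -> A S | B T0 | T2 A | T2 C | b | c
  A -> A S | b | c
  B -> A S | B T0 | b | c
  C -> A S | B B | T1 T0 | b | c
  T0 -> c
  T1 -> a
  T2 -> b

CYK fill:
  T[0,0] 'b' = {A,B,C,S,T2}  orig:{A,B,C,S}
  T[1,1] 'b' = {A,B,C,S,T2}  orig:{A,B,C,S}
  T[2,2] 'c' = {A,B,C,S,T0}  orig:{A,B,C,S}
  T[3,3] 'b' = {A,B,C,S,T2}  orig:{A,B,C,S}
  T[4,4] 'a' = {T1}  orig:{}
  T[5,5] 'c' = {A,B,C,S,T0}  orig:{A,B,C,S}
  T[0,1] 'bb' = {A,B,C,S}
  T[1,2] 'bc' = {A,B,C,S}
  T[2,3] 'cb' = {A,B,C,S}
  T[3,4] 'ba' = ∅
  T[4,5] 'ac' = {C}
  T[0,2] 'bbc' = {A,B,C,S}
  T[1,3] 'bcb' = {A,B,C,S}
  T[2,4] 'cba' = ∅
  T[3,5] 'bac' = {S}
  T[0,3] 'bbcb' = {A,B,C,S}
  T[1,4] 'bcba' = ∅
  T[2,5] 'cbac' = {A,B,C,S}
  T[0,4] 'bbcba' = ∅
  T[1,5] 'bcbac' = {A,B,C,S}
  T[0,5] 'bbcbac' = {A,B,C,S}

S ∈ T[0,5] ⇒ YES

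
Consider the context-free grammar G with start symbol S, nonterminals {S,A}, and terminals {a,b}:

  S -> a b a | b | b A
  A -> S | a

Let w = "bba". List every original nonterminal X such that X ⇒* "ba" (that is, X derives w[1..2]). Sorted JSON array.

Convert to CNF:
  S -> T0 X3 | T1 A | b
  A -> T0 X2 | T1 A | a | b
  T0 -> a
  T1 -> b
  X2 -> T1 T0
  X3 -> T1 T0

CYK fill (cells [i..j] with 1 ≤ i ≤ j ≤ 2 only):
  T[1,1] 'b' = {A,S,T1}  orig:{A,S}
  T[2,2] 'a' = {A,T0}  orig:{A}
  T[1,2] 'ba' = {A,S,X2,X3}  orig:{A,S}

Original NTs in T[1,2] deriving "ba": ["A", "S"]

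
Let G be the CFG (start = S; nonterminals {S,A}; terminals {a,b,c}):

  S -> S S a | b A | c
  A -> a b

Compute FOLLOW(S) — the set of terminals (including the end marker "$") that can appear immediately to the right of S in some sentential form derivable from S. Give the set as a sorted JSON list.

FIRST sets, iterate to fixpoint:
pass 1:
  A via A→a b: +{a}
  S via S→b A: +{b}
  S via S→c: +{c}
  FIRST(S)={b,c}  FIRST(A)={a}
pass 2: (stable)
  FIRST(S)={b,c}  FIRST(A)={a}

FOLLOW sets:
seed FOLLOW(S) with $
pass 1:
  S→S S a: FOLLOW(S) ⊇ FIRST(S) = {b,c}; new: +{b,c}
  S→S S a: FOLLOW(S) ⊇ FIRST(a) = {a}; new: +{a}
  S→b A: FOLLOW(A) ⊇ FOLLOW(S) ⊇ {$,a,b,c}; new: +{$,a,b,c}
  FOLLOW(S)={$,a,b,c}  FOLLOW(A)={$,a,b,c}
pass 2: (stable)
  FOLLOW(S)={$,a,b,c}  FOLLOW(A)={$,a,b,c}

FOLLOW(S) = ["$", "a", "b", "c"]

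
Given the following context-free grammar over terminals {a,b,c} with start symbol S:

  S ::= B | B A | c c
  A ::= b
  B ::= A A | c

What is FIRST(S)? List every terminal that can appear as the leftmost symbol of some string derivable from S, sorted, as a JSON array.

Compute FIRST by fixpoint:
[1]
  A via A→b: +{b}
  B via B→A A: +{b}
  B via B→c: +{c}
  S via S→B: +{b,c}
  FIRST(S)={b,c}  FIRST(A)={b}  FIRST(B)={b,c}
[2] — fixpoint
  FIRST(S)={b,c}  FIRST(A)={b}  FIRST(B)={b,c}

FIRST(S) = ["b", "c"]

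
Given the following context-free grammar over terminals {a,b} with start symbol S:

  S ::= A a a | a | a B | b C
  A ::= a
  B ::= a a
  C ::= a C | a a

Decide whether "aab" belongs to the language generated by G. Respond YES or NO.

Convert to CNF:
  S -> A X2 | T0 B | T1 C | a
  A -> a
  B -> T0 T0
  C -> T0 C | T0 T0
  T0 -> a
  T1 -> b
  X2 -> T0 T0

Fill CYK table bottom-up:
  cell(0,0) a: {A,S,T0}  orig:{A,S}
  cell(1,1) a: {A,S,T0}  orig:{A,S}
  cell(2,2) b: {T1}  orig:{}
  cell(0,1) aa: {B,C,X2}  orig:{B,C}
  cell(1,2) ab: ∅
  cell(0,2) aab: ∅

S ∉ T[0,2] ⇒ NO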